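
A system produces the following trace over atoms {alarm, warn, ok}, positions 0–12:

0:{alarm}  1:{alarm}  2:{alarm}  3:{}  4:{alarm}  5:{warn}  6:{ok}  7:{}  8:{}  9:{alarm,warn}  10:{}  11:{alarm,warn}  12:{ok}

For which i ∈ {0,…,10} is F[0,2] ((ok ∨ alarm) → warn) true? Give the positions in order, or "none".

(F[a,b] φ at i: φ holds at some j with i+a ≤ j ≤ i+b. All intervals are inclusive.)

1, 2, 3, 4, 5, 6, 7, 8, 9, 10

Evaluate at each i in [0,10]:
  i=0: ✗ (none in [0,2])
  i=1: ✓ (witness j=3)
  i=2: ✓ (witness j=3)
  i=3: ✓ (witness j=3)
  i=4: ✓ (witness j=5)
  i=5: ✓ (witness j=5)
  i=6: ✓ (witness j=7)
  i=7: ✓ (witness j=7)
  i=8: ✓ (witness j=8)
  i=9: ✓ (witness j=9)
  i=10: ✓ (witness j=10)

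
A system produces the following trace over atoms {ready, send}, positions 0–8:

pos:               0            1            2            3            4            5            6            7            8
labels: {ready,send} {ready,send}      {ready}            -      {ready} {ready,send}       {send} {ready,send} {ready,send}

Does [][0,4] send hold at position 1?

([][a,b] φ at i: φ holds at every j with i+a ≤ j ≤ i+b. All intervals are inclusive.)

False

Check send at every j in [1,5]:
  j=1: true
  j=2: false
  j=3: false
  j=4: false
  j=5: true
Fails at j=2 → formula fails.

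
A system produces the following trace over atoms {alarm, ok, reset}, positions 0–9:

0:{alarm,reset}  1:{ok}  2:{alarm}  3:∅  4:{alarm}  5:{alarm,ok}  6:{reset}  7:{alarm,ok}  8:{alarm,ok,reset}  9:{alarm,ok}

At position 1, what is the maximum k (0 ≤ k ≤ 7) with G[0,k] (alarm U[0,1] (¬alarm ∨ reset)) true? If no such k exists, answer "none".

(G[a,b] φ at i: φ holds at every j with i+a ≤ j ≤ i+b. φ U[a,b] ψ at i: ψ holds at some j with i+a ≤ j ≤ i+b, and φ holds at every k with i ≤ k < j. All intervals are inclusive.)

(alarm U[0,1] (¬alarm ∨ reset)) must hold from j=1 onward; find where it first fails.
  j=1: holds
  j=2: holds
  j=3: holds
  j=4: fails
Holds on [1,3], so largest k = 2.

2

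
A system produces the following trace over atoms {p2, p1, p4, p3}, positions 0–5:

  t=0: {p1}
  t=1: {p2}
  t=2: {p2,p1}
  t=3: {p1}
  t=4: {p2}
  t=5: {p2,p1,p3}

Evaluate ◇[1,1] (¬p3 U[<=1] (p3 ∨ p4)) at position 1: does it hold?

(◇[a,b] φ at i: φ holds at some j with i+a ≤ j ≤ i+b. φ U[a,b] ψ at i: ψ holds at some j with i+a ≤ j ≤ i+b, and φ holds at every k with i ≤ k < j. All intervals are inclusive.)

No

Check (¬p3 U[<=1] (p3 ∨ p4)) at each j in [2,2]:
  j=2: fails
No position in the window satisfies it → formula fails.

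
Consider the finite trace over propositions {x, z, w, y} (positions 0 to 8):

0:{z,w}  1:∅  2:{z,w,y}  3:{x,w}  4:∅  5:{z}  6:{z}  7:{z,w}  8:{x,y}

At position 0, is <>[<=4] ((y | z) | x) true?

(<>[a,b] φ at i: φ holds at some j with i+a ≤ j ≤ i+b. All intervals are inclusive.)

Check ((y | z) | x) at each j in [0,4]:
  j=0: true
  j=1: false
  j=2: true
  j=3: true
  j=4: false
Found at j=0 → formula holds.

True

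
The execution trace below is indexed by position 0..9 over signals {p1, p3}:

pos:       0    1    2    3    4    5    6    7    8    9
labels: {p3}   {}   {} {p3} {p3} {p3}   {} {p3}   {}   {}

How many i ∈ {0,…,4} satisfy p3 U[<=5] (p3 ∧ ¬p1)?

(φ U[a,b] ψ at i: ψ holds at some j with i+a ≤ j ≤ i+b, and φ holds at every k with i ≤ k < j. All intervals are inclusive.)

3

Evaluate at each i in [0,4]:
  i=0: ✓ (rhs at j=0)
  i=1: ✗ (lhs fails at k=1 before rhs at j=3)
  i=2: ✗ (lhs fails at k=2 before rhs at j=3)
  i=3: ✓ (rhs at j=3)
  i=4: ✓ (rhs at j=4)
Positions where it holds: {0, 3, 4} → 3.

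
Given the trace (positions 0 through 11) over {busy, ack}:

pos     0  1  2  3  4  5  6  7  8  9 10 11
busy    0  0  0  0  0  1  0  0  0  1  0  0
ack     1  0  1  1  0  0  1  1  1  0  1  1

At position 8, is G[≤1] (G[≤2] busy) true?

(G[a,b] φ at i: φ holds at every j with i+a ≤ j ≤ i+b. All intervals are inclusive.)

No

Check G[≤2] busy at every j in [8,9]:
  j=8: fails at 8
  j=9: fails at 10
Fails at j=8 → formula fails.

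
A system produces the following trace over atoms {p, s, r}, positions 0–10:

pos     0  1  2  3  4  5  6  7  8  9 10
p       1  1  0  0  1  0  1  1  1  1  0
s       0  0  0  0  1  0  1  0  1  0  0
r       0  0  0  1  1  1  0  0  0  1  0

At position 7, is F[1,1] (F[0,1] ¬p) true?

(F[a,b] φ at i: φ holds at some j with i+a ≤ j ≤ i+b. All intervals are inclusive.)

Does not hold

Check F[0,1] ¬p at each j in [8,8]:
  j=8: fails (none in [8,9])
No position in the window satisfies it → formula fails.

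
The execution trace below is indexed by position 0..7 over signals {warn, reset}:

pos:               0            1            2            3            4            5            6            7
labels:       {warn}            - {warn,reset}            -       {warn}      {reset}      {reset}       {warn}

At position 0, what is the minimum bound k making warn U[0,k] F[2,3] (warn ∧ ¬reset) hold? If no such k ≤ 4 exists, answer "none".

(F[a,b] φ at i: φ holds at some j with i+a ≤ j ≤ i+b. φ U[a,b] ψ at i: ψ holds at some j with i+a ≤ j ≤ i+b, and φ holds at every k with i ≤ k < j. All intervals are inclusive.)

Need earliest j ≥ 0 with F[2,3] (warn ∧ ¬reset), and warn at every k in [0,j-1].
  j=0: rhs fails.
  j=1: rhs holds; lhs holds on [0,0]. k = 1.

1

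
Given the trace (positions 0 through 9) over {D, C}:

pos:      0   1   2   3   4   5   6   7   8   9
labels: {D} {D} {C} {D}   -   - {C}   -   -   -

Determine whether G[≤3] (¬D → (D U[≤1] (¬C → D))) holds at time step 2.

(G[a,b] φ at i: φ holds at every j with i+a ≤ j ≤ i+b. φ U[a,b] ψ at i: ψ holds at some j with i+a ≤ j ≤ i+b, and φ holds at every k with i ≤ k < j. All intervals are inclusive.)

Check (¬D → (D U[≤1] (¬C → D))) at every j in [2,5]:
  j=2: antecedent true; consequent holds → ✓
  j=3: antecedent false → ✓
  j=4: antecedent true; consequent fails → ✗
  j=5: antecedent true; consequent fails → ✗
Fails at j=4 → formula fails.

Does not hold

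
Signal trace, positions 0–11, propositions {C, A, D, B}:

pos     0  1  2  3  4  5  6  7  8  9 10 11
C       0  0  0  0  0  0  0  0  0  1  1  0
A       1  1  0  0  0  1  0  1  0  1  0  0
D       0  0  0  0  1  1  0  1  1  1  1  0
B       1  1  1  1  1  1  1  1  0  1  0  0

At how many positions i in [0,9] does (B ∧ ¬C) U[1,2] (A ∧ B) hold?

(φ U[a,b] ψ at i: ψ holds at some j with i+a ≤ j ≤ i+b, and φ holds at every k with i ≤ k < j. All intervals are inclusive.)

Evaluate at each i in [0,9]:
  i=0: ✓ (rhs at j=1; lhs holds on [0,0])
  i=1: ✗ (no rhs in [2,3])
  i=2: ✗ (no rhs in [3,4])
  i=3: ✓ (rhs at j=5; lhs holds on [3,4])
  i=4: ✓ (rhs at j=5; lhs holds on [4,4])
  i=5: ✓ (rhs at j=7; lhs holds on [5,6])
  i=6: ✓ (rhs at j=7; lhs holds on [6,6])
  i=7: ✗ (lhs fails at k=8 before rhs at j=9)
  i=8: ✗ (lhs fails at k=8 before rhs at j=9)
  i=9: ✗ (no rhs in [10,11])
Positions where it holds: {0, 3, 4, 5, 6} → 5.

5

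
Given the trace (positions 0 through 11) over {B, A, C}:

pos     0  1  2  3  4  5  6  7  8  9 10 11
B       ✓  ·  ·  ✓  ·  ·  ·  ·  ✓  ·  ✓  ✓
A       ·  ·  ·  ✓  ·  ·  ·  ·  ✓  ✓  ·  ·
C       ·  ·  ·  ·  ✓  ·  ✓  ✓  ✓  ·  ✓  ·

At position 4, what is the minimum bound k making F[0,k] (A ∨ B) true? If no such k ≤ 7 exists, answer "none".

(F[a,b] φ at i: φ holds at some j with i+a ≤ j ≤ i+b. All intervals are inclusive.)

Scan j = 4,5,… for (A ∨ B):
  j=4: fails
  j=5: fails
  j=6: fails
  j=7: fails
  j=8: holds
First hit at j=8, so smallest k = 8-4 = 4.

4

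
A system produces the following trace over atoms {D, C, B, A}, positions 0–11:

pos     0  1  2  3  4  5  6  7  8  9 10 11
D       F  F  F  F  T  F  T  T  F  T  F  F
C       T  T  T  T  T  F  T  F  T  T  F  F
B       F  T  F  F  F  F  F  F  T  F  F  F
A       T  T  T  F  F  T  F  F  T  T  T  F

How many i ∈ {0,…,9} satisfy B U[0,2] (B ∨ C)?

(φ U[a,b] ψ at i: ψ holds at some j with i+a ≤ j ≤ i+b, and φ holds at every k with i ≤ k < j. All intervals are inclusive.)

Evaluate at each i in [0,9]:
  i=0: ✓ (rhs at j=0)
  i=1: ✓ (rhs at j=1)
  i=2: ✓ (rhs at j=2)
  i=3: ✓ (rhs at j=3)
  i=4: ✓ (rhs at j=4)
  i=5: ✗ (lhs fails at k=5 before rhs at j=6)
  i=6: ✓ (rhs at j=6)
  i=7: ✗ (lhs fails at k=7 before rhs at j=8)
  i=8: ✓ (rhs at j=8)
  i=9: ✓ (rhs at j=9)
Positions where it holds: {0, 1, 2, 3, 4, 6, 8, 9} → 8.

8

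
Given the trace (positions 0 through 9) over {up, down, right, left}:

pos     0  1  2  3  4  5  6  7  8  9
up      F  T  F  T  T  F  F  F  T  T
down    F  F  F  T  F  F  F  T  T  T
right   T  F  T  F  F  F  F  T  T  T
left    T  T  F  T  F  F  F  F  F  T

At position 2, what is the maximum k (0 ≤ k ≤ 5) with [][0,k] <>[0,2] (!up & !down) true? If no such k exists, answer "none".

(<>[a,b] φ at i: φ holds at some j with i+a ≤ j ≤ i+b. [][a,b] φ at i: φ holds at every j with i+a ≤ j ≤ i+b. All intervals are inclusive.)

<>[0,2] (!up & !down) must hold from j=2 onward; find where it first fails.
  j=2: holds
  j=3: holds
  j=4: holds
  j=5: holds
  j=6: holds
  j=7: fails
Holds on [2,6], so largest k = 4.

4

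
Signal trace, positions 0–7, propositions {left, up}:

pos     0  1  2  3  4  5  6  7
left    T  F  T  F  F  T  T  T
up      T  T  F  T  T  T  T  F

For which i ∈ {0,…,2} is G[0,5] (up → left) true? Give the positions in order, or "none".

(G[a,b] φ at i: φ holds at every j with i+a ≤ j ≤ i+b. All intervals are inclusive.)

none

Evaluate at each i in [0,2]:
  i=0: ✗ (fails at j=1)
  i=1: ✗ (fails at j=1)
  i=2: ✗ (fails at j=3)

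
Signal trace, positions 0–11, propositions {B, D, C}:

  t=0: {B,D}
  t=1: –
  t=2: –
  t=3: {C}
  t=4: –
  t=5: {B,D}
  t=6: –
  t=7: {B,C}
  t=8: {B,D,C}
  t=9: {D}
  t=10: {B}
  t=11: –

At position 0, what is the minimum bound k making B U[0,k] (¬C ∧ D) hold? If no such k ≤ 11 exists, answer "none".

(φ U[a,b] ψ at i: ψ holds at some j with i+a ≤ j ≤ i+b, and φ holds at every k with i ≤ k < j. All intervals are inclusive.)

0

Need earliest j ≥ 0 with (¬C ∧ D), and B at every k in [0,j-1].
  j=0: rhs holds (empty prefix). k = 0.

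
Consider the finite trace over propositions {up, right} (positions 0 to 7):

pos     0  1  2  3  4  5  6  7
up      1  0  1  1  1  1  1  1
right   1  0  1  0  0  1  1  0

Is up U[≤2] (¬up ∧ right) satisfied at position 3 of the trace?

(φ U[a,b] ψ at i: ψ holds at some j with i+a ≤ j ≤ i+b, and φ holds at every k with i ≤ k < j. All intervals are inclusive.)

Need some j in [3,5] with (¬up ∧ right), and up at every k in [3,j-1].
  j=3: (¬up ∧ right) false.
  j=4: (¬up ∧ right) false.
  j=5: (¬up ∧ right) false.
No j in the window works → until fails.

False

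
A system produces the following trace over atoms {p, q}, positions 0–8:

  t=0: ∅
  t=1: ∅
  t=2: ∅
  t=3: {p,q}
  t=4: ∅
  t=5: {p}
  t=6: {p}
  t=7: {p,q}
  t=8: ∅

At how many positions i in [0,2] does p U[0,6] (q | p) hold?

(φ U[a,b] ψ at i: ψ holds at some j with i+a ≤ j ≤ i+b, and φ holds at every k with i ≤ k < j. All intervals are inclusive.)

0

Evaluate at each i in [0,2]:
  i=0: ✗ (lhs fails at k=0 before rhs at j=3)
  i=1: ✗ (lhs fails at k=1 before rhs at j=3)
  i=2: ✗ (lhs fails at k=2 before rhs at j=3)
Positions where it holds: {} → 0.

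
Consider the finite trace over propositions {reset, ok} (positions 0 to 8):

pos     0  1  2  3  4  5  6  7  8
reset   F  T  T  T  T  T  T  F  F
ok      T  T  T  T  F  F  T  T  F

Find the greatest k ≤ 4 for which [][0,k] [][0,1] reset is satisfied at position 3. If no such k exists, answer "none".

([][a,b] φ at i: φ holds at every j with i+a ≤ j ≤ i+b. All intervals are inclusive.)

2

[][0,1] reset must hold from j=3 onward; find where it first fails.
  j=3: holds
  j=4: holds
  j=5: holds
  j=6: fails
Holds on [3,5], so largest k = 2.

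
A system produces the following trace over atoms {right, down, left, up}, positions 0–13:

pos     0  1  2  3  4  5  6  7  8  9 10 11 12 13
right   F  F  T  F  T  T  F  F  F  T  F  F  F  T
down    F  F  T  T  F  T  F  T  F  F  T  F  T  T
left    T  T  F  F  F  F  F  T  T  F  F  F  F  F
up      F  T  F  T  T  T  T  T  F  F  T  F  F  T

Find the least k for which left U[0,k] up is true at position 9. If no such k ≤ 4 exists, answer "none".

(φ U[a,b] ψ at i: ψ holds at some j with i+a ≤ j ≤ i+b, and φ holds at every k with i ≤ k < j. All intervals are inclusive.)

none

Need earliest j ≥ 9 with up, and left at every k in [9,j-1].
  j=9: rhs fails.
  j=10: rhs holds but lhs fails at k=9.
  j=11: rhs fails.
  j=12: rhs fails.
  j=13: rhs holds but lhs fails at k=9.
No witness within the range → none.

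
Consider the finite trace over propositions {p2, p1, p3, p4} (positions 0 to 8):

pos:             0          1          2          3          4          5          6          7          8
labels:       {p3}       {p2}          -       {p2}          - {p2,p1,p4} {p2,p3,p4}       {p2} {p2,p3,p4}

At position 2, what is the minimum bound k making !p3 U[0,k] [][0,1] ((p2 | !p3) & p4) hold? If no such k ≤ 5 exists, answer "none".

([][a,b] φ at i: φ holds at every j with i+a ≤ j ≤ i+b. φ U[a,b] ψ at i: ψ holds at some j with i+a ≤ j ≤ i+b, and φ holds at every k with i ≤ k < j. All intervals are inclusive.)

3

Need earliest j ≥ 2 with [][0,1] ((p2 | !p3) & p4), and !p3 at every k in [2,j-1].
  j=2: rhs fails.
  j=3: rhs fails.
  j=4: rhs fails.
  j=5: rhs holds; lhs holds on [2,4]. k = 3.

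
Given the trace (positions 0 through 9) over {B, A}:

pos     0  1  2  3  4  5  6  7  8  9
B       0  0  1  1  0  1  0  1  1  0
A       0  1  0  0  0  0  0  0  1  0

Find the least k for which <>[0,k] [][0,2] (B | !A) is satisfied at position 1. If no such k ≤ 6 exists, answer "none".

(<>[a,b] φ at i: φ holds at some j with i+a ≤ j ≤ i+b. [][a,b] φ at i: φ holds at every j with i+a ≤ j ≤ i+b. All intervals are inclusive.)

1

Scan j = 1,2,… for [][0,2] (B | !A):
  j=1: fails
  j=2: holds
First hit at j=2, so smallest k = 2-1 = 1.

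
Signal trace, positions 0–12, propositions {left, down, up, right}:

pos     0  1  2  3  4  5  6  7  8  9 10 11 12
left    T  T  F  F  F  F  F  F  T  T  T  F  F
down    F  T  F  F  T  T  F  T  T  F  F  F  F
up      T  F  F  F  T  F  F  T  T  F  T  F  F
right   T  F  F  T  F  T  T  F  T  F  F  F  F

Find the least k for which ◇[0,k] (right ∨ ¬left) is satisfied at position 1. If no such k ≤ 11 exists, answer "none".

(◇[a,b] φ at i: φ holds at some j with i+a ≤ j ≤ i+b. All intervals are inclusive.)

Scan j = 1,2,… for (right ∨ ¬left):
  j=1: fails
  j=2: holds
First hit at j=2, so smallest k = 2-1 = 1.

1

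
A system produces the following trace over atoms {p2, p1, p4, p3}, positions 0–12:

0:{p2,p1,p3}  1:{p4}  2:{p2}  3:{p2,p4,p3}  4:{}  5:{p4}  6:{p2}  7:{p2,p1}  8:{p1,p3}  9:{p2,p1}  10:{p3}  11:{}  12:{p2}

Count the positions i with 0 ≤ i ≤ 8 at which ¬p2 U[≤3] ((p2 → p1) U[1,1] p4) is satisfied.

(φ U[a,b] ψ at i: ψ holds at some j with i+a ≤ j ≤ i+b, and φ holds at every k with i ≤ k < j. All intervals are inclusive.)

Evaluate at each i in [0,8]:
  i=0: ✓ (rhs at j=0)
  i=1: ✗ (lhs fails at k=2 before rhs at j=4)
  i=2: ✗ (lhs fails at k=2 before rhs at j=4)
  i=3: ✗ (lhs fails at k=3 before rhs at j=4)
  i=4: ✓ (rhs at j=4)
  i=5: ✗ (no rhs in [5,8])
  i=6: ✗ (no rhs in [6,9])
  i=7: ✗ (no rhs in [7,10])
  i=8: ✗ (no rhs in [8,11])
Positions where it holds: {0, 4} → 2.

2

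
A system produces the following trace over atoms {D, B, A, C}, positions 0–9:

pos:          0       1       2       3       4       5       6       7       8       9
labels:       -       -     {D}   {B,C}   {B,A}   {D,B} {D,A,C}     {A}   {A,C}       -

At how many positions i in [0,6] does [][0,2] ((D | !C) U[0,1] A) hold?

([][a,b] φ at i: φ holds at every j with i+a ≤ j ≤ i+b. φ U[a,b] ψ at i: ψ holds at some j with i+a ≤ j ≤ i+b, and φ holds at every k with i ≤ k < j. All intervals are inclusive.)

Evaluate at each i in [0,6]:
  i=0: ✗ (fails at j=0)
  i=1: ✗ (fails at j=1)
  i=2: ✗ (fails at j=2)
  i=3: ✗ (fails at j=3)
  i=4: ✓ (all of [4,6])
  i=5: ✓ (all of [5,7])
  i=6: ✓ (all of [6,8])
Positions where it holds: {4, 5, 6} → 3.

3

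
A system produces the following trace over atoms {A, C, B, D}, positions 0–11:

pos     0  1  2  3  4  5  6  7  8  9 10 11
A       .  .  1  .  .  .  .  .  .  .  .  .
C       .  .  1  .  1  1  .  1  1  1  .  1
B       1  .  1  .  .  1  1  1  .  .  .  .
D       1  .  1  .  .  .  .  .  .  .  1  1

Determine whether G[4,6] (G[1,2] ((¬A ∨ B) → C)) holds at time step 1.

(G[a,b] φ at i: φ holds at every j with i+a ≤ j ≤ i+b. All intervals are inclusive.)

Check G[1,2] ((¬A ∨ B) → C) at every j in [5,7]:
  j=5: fails at 6
  j=6: holds on [7,8]
  j=7: holds on [8,9]
Fails at j=5 → formula fails.

Does not hold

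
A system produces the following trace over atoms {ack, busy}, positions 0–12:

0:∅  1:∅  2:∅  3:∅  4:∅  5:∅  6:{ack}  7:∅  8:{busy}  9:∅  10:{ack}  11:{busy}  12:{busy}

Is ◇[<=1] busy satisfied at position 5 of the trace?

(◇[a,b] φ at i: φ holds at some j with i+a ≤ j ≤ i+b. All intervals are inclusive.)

Check busy at each j in [5,6]:
  j=5: false
  j=6: false
No position in the window satisfies it → formula fails.

False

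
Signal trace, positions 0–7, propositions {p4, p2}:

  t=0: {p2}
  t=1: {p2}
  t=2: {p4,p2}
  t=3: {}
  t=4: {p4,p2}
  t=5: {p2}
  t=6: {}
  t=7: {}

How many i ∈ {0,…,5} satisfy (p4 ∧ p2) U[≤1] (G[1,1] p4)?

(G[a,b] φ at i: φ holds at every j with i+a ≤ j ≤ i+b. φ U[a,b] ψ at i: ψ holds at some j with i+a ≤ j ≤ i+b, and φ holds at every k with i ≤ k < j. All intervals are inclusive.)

Evaluate at each i in [0,5]:
  i=0: ✗ (lhs fails at k=0 before rhs at j=1)
  i=1: ✓ (rhs at j=1)
  i=2: ✓ (rhs at j=3; lhs holds on [2,2])
  i=3: ✓ (rhs at j=3)
  i=4: ✗ (no rhs in [4,5])
  i=5: ✗ (no rhs in [5,6])
Positions where it holds: {1, 2, 3} → 3.

3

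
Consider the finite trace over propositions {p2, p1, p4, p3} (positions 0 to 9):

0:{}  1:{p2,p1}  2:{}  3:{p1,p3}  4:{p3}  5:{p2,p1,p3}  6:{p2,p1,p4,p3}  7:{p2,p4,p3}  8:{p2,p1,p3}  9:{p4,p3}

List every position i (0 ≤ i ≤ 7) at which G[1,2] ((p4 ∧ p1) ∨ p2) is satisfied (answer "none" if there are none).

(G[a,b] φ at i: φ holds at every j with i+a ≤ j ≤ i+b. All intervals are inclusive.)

4, 5, 6

Evaluate at each i in [0,7]:
  i=0: ✗ (fails at j=2)
  i=1: ✗ (fails at j=2)
  i=2: ✗ (fails at j=3)
  i=3: ✗ (fails at j=4)
  i=4: ✓ (all of [5,6])
  i=5: ✓ (all of [6,7])
  i=6: ✓ (all of [7,8])
  i=7: ✗ (fails at j=9)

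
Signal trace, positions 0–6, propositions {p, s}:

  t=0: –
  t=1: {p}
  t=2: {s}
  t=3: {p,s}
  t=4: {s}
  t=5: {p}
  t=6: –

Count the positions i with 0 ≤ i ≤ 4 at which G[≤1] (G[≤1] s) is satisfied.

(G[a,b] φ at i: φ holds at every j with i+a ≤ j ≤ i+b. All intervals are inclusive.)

Evaluate at each i in [0,4]:
  i=0: ✗ (fails at j=0)
  i=1: ✗ (fails at j=1)
  i=2: ✓ (all of [2,3])
  i=3: ✗ (fails at j=4)
  i=4: ✗ (fails at j=4)
Positions where it holds: {2} → 1.

1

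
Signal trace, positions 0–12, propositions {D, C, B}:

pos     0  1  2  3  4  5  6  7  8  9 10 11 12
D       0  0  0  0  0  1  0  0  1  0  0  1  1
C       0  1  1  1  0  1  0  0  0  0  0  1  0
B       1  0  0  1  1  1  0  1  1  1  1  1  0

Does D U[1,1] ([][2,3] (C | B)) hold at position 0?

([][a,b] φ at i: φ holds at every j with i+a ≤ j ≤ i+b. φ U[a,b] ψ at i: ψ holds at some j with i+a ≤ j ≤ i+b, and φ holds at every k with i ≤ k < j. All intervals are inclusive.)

Need some j in [1,1] with [][2,3] (C | B), and D at every k in [0,j-1].
  j=1: [][2,3] (C | B) holds, but D fails at k=0 → not this j.
No j in the window works → until fails.

False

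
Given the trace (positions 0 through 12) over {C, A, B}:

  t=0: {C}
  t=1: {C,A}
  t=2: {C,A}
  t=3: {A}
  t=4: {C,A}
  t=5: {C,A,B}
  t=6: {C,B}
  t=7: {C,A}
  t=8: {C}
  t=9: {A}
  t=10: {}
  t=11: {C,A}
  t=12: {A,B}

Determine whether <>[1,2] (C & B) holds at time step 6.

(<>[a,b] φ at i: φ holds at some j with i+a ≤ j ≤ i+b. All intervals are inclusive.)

Does not hold

Check (C & B) at each j in [7,8]:
  j=7: false
  j=8: false
No position in the window satisfies it → formula fails.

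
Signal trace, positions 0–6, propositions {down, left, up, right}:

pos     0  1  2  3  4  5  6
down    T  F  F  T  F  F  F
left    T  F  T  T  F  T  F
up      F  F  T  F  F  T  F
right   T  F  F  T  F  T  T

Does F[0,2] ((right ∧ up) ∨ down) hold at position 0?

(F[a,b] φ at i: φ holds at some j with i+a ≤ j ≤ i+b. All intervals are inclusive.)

Check ((right ∧ up) ∨ down) at each j in [0,2]:
  j=0: true
  j=1: false
  j=2: false
Found at j=0 → formula holds.

Holds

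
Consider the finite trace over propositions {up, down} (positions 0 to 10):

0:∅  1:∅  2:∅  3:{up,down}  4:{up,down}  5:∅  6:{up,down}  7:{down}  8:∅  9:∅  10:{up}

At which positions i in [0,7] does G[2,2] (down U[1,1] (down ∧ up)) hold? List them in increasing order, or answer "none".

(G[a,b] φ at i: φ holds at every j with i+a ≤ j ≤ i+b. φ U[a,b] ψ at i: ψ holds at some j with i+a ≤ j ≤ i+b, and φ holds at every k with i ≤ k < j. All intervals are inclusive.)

Evaluate at each i in [0,7]:
  i=0: ✗ (fails at j=2)
  i=1: ✓ (all of [3,3])
  i=2: ✗ (fails at j=4)
  i=3: ✗ (fails at j=5)
  i=4: ✗ (fails at j=6)
  i=5: ✗ (fails at j=7)
  i=6: ✗ (fails at j=8)
  i=7: ✗ (fails at j=9)

1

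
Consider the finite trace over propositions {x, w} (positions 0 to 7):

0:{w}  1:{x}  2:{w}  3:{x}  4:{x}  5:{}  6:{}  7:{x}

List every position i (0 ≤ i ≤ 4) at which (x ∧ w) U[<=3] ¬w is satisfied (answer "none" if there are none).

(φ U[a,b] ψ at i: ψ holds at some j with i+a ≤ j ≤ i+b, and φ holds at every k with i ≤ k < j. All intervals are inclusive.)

Evaluate at each i in [0,4]:
  i=0: ✗ (lhs fails at k=0 before rhs at j=1)
  i=1: ✓ (rhs at j=1)
  i=2: ✗ (lhs fails at k=2 before rhs at j=3)
  i=3: ✓ (rhs at j=3)
  i=4: ✓ (rhs at j=4)

1, 3, 4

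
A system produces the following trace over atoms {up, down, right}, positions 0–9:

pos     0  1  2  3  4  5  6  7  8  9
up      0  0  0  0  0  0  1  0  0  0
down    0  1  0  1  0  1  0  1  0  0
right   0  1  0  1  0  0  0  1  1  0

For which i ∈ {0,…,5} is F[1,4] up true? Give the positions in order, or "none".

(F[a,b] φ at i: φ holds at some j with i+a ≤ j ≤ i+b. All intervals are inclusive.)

2, 3, 4, 5

Evaluate at each i in [0,5]:
  i=0: ✗ (none in [1,4])
  i=1: ✗ (none in [2,5])
  i=2: ✓ (witness j=6)
  i=3: ✓ (witness j=6)
  i=4: ✓ (witness j=6)
  i=5: ✓ (witness j=6)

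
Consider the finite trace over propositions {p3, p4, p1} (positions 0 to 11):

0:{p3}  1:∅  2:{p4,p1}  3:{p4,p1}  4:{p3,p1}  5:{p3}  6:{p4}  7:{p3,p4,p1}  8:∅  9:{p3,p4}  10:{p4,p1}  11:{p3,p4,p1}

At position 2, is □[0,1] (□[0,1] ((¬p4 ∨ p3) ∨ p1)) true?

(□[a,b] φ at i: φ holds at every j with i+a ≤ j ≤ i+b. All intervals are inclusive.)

Check □[0,1] ((¬p4 ∨ p3) ∨ p1) at every j in [2,3]:
  j=2: holds on [2,3]
  j=3: holds on [3,4]
All positions satisfy it → formula holds.

Yes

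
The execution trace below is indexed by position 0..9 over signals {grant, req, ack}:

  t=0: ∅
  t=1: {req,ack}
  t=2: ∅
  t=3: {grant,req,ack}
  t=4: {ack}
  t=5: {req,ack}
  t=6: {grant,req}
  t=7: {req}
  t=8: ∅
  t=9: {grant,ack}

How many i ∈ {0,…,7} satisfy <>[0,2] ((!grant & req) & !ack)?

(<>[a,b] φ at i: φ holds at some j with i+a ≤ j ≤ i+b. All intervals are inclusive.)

3

Evaluate at each i in [0,7]:
  i=0: ✗ (none in [0,2])
  i=1: ✗ (none in [1,3])
  i=2: ✗ (none in [2,4])
  i=3: ✗ (none in [3,5])
  i=4: ✗ (none in [4,6])
  i=5: ✓ (witness j=7)
  i=6: ✓ (witness j=7)
  i=7: ✓ (witness j=7)
Positions where it holds: {5, 6, 7} → 3.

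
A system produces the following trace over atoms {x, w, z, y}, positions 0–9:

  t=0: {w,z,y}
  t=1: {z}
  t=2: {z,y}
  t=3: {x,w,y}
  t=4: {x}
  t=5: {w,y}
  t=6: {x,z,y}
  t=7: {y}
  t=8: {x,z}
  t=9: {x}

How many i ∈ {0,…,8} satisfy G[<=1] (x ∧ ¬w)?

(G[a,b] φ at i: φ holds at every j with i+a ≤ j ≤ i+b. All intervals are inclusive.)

Evaluate at each i in [0,8]:
  i=0: ✗ (fails at j=0)
  i=1: ✗ (fails at j=1)
  i=2: ✗ (fails at j=2)
  i=3: ✗ (fails at j=3)
  i=4: ✗ (fails at j=5)
  i=5: ✗ (fails at j=5)
  i=6: ✗ (fails at j=7)
  i=7: ✗ (fails at j=7)
  i=8: ✓ (all of [8,9])
Positions where it holds: {8} → 1.

1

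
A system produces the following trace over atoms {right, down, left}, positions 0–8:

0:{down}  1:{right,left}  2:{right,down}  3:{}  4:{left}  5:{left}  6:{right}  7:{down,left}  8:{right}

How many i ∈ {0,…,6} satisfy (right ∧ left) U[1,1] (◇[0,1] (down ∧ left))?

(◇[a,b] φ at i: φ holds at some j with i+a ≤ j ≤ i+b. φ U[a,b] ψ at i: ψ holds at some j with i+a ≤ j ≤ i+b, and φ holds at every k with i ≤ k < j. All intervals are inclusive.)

Evaluate at each i in [0,6]:
  i=0: ✗ (no rhs in [1,1])
  i=1: ✗ (no rhs in [2,2])
  i=2: ✗ (no rhs in [3,3])
  i=3: ✗ (no rhs in [4,4])
  i=4: ✗ (no rhs in [5,5])
  i=5: ✗ (lhs fails at k=5 before rhs at j=6)
  i=6: ✗ (lhs fails at k=6 before rhs at j=7)
Positions where it holds: {} → 0.

0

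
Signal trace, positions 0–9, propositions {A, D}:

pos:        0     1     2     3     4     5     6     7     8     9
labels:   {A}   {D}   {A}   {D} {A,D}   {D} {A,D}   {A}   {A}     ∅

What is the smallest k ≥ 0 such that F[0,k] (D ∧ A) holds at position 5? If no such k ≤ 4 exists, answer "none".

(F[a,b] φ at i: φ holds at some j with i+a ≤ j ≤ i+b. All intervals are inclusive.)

1

Scan j = 5,6,… for (D ∧ A):
  j=5: fails
  j=6: holds
First hit at j=6, so smallest k = 6-5 = 1.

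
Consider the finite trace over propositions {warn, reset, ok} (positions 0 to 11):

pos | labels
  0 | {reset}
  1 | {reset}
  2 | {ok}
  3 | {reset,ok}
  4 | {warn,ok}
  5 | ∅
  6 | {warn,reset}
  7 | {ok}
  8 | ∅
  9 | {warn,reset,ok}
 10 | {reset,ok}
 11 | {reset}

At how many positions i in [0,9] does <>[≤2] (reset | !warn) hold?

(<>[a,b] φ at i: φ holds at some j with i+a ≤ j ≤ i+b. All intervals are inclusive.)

Evaluate at each i in [0,9]:
  i=0: ✓ (witness j=0)
  i=1: ✓ (witness j=1)
  i=2: ✓ (witness j=2)
  i=3: ✓ (witness j=3)
  i=4: ✓ (witness j=5)
  i=5: ✓ (witness j=5)
  i=6: ✓ (witness j=6)
  i=7: ✓ (witness j=7)
  i=8: ✓ (witness j=8)
  i=9: ✓ (witness j=9)
Positions where it holds: {0, 1, 2, 3, 4, 5, 6, 7, 8, 9} → 10.

10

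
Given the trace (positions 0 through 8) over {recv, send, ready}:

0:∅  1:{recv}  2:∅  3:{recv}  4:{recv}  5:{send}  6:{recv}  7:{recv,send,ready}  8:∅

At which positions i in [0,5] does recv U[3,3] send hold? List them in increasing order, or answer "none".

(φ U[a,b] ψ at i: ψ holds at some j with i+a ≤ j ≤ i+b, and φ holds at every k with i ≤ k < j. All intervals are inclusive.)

Evaluate at each i in [0,5]:
  i=0: ✗ (no rhs in [3,3])
  i=1: ✗ (no rhs in [4,4])
  i=2: ✗ (lhs fails at k=2 before rhs at j=5)
  i=3: ✗ (no rhs in [6,6])
  i=4: ✗ (lhs fails at k=5 before rhs at j=7)
  i=5: ✗ (no rhs in [8,8])

none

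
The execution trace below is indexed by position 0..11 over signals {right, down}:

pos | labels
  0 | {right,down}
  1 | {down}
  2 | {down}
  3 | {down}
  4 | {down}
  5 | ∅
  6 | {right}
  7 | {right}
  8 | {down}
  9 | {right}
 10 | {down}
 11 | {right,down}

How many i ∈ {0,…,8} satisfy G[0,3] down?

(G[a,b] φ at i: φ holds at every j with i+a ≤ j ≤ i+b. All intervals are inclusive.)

Evaluate at each i in [0,8]:
  i=0: ✓ (all of [0,3])
  i=1: ✓ (all of [1,4])
  i=2: ✗ (fails at j=5)
  i=3: ✗ (fails at j=5)
  i=4: ✗ (fails at j=5)
  i=5: ✗ (fails at j=5)
  i=6: ✗ (fails at j=6)
  i=7: ✗ (fails at j=7)
  i=8: ✗ (fails at j=9)
Positions where it holds: {0, 1} → 2.

2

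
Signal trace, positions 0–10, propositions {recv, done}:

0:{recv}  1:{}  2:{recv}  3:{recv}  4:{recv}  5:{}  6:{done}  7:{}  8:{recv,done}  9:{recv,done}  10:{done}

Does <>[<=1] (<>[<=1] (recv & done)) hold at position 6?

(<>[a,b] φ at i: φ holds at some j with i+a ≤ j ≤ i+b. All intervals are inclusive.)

Check <>[<=1] (recv & done) at each j in [6,7]:
  j=6: fails (none in [6,7])
  j=7: holds (witness at 8)
Found at j=7 → formula holds.

Yes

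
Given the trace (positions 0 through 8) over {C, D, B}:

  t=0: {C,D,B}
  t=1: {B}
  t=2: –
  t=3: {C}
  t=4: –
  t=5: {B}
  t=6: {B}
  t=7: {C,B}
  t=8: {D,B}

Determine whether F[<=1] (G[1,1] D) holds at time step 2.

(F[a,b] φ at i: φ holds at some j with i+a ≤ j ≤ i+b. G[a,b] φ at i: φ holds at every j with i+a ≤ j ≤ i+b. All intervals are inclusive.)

False

Check G[1,1] D at each j in [2,3]:
  j=2: fails at 3
  j=3: fails at 4
No position in the window satisfies it → formula fails.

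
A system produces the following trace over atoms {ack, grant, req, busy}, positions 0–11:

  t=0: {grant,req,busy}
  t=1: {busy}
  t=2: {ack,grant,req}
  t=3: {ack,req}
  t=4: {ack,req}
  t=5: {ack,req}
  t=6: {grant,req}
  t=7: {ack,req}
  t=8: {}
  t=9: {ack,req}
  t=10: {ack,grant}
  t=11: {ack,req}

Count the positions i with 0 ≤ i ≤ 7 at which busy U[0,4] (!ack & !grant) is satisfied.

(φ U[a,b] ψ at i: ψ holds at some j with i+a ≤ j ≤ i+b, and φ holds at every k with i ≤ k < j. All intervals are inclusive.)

2

Evaluate at each i in [0,7]:
  i=0: ✓ (rhs at j=1; lhs holds on [0,0])
  i=1: ✓ (rhs at j=1)
  i=2: ✗ (no rhs in [2,6])
  i=3: ✗ (no rhs in [3,7])
  i=4: ✗ (lhs fails at k=4 before rhs at j=8)
  i=5: ✗ (lhs fails at k=5 before rhs at j=8)
  i=6: ✗ (lhs fails at k=6 before rhs at j=8)
  i=7: ✗ (lhs fails at k=7 before rhs at j=8)
Positions where it holds: {0, 1} → 2.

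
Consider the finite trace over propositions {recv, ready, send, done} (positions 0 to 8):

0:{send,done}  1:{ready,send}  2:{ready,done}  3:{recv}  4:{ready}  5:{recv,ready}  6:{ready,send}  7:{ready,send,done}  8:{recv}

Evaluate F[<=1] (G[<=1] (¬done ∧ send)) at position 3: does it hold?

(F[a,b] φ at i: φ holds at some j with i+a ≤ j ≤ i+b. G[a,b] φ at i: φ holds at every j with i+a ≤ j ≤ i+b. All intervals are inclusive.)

Check G[<=1] (¬done ∧ send) at each j in [3,4]:
  j=3: fails at 3
  j=4: fails at 4
No position in the window satisfies it → formula fails.

No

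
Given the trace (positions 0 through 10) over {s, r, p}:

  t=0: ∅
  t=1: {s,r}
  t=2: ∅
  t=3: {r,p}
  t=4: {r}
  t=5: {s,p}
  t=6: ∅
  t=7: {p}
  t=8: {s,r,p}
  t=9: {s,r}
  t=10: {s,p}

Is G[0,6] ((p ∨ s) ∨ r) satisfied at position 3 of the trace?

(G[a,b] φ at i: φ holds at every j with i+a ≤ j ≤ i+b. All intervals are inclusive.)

Check ((p ∨ s) ∨ r) at every j in [3,9]:
  j=3: true
  j=4: true
  j=5: true
  j=6: false
  j=7: true
  j=8: true
  j=9: true
Fails at j=6 → formula fails.

No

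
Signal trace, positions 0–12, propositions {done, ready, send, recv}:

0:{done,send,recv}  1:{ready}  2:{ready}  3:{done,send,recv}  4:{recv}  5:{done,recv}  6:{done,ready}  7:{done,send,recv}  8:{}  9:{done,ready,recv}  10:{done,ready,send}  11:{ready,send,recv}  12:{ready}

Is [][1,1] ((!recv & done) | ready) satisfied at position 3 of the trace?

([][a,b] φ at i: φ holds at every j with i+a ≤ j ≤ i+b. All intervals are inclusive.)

False

Check ((!recv & done) | ready) at every j in [4,4]:
  j=4: false
Fails at j=4 → formula fails.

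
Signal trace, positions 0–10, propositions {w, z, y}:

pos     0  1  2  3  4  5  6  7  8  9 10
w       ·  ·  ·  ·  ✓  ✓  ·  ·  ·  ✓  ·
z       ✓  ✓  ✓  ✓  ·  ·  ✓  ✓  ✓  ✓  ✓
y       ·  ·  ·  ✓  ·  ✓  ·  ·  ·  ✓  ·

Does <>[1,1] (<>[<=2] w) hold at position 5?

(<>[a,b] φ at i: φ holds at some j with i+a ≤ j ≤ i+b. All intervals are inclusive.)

Does not hold

Check <>[<=2] w at each j in [6,6]:
  j=6: fails (none in [6,8])
No position in the window satisfies it → formula fails.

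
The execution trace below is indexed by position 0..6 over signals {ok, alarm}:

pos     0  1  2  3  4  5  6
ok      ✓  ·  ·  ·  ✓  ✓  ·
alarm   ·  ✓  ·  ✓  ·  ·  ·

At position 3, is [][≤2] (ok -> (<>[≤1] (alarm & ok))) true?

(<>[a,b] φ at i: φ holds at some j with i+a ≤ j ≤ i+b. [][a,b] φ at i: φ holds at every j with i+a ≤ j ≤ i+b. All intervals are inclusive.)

Check (ok -> (<>[≤1] (alarm & ok))) at every j in [3,5]:
  j=3: antecedent false → ✓
  j=4: antecedent true; consequent fails (none in [4,5]) → ✗
  j=5: antecedent true; consequent fails (none in [5,6]) → ✗
Fails at j=4 → formula fails.

Does not hold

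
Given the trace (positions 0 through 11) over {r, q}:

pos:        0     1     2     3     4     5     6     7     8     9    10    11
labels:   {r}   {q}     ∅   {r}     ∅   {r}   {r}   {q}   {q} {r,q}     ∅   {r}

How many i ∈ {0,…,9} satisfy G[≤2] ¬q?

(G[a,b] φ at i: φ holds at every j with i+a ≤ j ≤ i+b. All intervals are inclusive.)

Evaluate at each i in [0,9]:
  i=0: ✗ (fails at j=1)
  i=1: ✗ (fails at j=1)
  i=2: ✓ (all of [2,4])
  i=3: ✓ (all of [3,5])
  i=4: ✓ (all of [4,6])
  i=5: ✗ (fails at j=7)
  i=6: ✗ (fails at j=7)
  i=7: ✗ (fails at j=7)
  i=8: ✗ (fails at j=8)
  i=9: ✗ (fails at j=9)
Positions where it holds: {2, 3, 4} → 3.

3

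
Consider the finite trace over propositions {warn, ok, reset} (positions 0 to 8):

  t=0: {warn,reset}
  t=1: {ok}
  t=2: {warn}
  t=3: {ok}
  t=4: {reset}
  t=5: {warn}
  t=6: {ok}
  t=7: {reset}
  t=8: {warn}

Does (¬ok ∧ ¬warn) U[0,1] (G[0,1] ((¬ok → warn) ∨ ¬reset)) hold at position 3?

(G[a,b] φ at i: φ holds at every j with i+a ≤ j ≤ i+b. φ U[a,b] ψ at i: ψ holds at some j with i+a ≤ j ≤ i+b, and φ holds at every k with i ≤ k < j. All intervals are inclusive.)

False

Need some j in [3,4] with G[0,1] ((¬ok → warn) ∨ ¬reset), and (¬ok ∧ ¬warn) at every k in [3,j-1].
  j=3: G[0,1] ((¬ok → warn) ∨ ¬reset) — fails at 4.
  j=4: G[0,1] ((¬ok → warn) ∨ ¬reset) — fails at 4.
No j in the window works → until fails.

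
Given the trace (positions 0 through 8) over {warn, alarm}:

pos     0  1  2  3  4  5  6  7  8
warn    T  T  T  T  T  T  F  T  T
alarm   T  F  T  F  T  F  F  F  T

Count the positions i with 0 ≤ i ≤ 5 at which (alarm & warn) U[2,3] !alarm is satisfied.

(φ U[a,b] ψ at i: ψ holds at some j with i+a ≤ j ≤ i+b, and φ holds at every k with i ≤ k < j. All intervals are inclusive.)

Evaluate at each i in [0,5]:
  i=0: ✗ (lhs fails at k=1 before rhs at j=3)
  i=1: ✗ (lhs fails at k=1 before rhs at j=3)
  i=2: ✗ (lhs fails at k=3 before rhs at j=5)
  i=3: ✗ (lhs fails at k=3 before rhs at j=5)
  i=4: ✗ (lhs fails at k=5 before rhs at j=6)
  i=5: ✗ (lhs fails at k=5 before rhs at j=7)
Positions where it holds: {} → 0.

0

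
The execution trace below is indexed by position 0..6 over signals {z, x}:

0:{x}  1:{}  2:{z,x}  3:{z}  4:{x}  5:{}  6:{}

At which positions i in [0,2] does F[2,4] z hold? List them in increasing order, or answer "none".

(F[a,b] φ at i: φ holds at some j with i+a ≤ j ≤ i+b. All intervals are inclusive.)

0, 1

Evaluate at each i in [0,2]:
  i=0: ✓ (witness j=2)
  i=1: ✓ (witness j=3)
  i=2: ✗ (none in [4,6])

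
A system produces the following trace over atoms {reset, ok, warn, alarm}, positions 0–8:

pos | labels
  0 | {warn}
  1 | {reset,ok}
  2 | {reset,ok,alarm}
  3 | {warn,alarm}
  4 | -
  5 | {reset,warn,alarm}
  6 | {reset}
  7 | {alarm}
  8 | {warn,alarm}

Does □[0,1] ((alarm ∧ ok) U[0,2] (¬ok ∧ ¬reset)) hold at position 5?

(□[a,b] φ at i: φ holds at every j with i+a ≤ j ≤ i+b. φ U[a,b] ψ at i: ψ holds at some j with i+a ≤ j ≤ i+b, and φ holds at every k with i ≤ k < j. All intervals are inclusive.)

Check ((alarm ∧ ok) U[0,2] (¬ok ∧ ¬reset)) at every j in [5,6]:
  j=5: fails
  j=6: fails
Fails at j=5 → formula fails.

No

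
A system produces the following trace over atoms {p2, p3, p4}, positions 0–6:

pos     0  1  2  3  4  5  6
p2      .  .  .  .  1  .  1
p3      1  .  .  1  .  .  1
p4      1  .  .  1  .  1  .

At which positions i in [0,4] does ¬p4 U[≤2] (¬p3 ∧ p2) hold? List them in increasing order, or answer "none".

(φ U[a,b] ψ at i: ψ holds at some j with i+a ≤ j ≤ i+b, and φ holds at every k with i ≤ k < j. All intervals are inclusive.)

4

Evaluate at each i in [0,4]:
  i=0: ✗ (no rhs in [0,2])
  i=1: ✗ (no rhs in [1,3])
  i=2: ✗ (lhs fails at k=3 before rhs at j=4)
  i=3: ✗ (lhs fails at k=3 before rhs at j=4)
  i=4: ✓ (rhs at j=4)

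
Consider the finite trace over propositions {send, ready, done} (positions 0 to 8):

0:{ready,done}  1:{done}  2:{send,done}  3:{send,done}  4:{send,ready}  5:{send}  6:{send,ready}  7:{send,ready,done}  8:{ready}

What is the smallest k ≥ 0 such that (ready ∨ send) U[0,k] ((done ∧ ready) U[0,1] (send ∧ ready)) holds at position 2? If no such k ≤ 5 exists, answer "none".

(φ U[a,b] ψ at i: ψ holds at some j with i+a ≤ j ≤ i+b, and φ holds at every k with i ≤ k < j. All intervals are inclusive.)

2

Need earliest j ≥ 2 with ((done ∧ ready) U[0,1] (send ∧ ready)), and (ready ∨ send) at every k in [2,j-1].
  j=2: rhs fails.
  j=3: rhs fails.
  j=4: rhs holds; lhs holds on [2,3]. k = 2.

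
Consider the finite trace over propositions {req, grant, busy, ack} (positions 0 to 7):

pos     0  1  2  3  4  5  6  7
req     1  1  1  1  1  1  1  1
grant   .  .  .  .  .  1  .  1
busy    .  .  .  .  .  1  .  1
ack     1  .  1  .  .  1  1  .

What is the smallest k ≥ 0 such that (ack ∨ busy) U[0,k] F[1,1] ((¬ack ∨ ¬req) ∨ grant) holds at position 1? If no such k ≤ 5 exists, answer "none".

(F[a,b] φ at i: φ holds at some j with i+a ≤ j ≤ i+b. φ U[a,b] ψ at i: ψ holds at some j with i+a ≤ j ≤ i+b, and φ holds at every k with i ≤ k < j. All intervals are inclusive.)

none

Need earliest j ≥ 1 with F[1,1] ((¬ack ∨ ¬req) ∨ grant), and (ack ∨ busy) at every k in [1,j-1].
  j=1: rhs fails.
  j=2: rhs holds but lhs fails at k=1.
  j=3: rhs holds but lhs fails at k=1.
  j=4: rhs holds but lhs fails at k=1.
  j=5: rhs fails.
  j=6: rhs holds but lhs fails at k=1.
No witness within the range → none.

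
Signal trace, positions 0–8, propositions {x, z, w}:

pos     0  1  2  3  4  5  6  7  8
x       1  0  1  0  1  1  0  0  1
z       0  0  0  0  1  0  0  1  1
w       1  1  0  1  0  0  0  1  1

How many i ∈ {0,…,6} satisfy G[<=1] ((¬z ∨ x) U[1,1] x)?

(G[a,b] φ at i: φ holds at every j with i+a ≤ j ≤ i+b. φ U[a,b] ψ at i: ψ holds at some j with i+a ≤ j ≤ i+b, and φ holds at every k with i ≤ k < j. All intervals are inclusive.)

Evaluate at each i in [0,6]:
  i=0: ✗ (fails at j=0)
  i=1: ✗ (fails at j=2)
  i=2: ✗ (fails at j=2)
  i=3: ✓ (all of [3,4])
  i=4: ✗ (fails at j=5)
  i=5: ✗ (fails at j=5)
  i=6: ✗ (fails at j=6)
Positions where it holds: {3} → 1.

1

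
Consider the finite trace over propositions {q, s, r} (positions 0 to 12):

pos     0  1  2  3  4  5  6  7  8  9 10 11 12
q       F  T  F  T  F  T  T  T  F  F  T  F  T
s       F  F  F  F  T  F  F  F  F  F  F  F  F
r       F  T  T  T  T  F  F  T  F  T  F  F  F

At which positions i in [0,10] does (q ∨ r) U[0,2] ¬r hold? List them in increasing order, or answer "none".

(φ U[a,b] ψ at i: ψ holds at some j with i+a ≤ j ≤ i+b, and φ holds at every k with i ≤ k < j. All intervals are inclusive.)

0, 3, 4, 5, 6, 7, 8, 9, 10

Evaluate at each i in [0,10]:
  i=0: ✓ (rhs at j=0)
  i=1: ✗ (no rhs in [1,3])
  i=2: ✗ (no rhs in [2,4])
  i=3: ✓ (rhs at j=5; lhs holds on [3,4])
  i=4: ✓ (rhs at j=5; lhs holds on [4,4])
  i=5: ✓ (rhs at j=5)
  i=6: ✓ (rhs at j=6)
  i=7: ✓ (rhs at j=8; lhs holds on [7,7])
  i=8: ✓ (rhs at j=8)
  i=9: ✓ (rhs at j=10; lhs holds on [9,9])
  i=10: ✓ (rhs at j=10)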